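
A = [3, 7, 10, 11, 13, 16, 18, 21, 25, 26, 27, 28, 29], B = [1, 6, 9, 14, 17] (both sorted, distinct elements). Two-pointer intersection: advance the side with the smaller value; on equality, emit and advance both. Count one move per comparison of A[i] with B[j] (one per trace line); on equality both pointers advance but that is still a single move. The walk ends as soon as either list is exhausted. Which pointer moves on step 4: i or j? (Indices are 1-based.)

i

i=1 j=1: 3>1, j++
i=1 j=2: 3<6, i++
i=2 j=2: 7>6, j++
i=2 j=3: 7<9, i++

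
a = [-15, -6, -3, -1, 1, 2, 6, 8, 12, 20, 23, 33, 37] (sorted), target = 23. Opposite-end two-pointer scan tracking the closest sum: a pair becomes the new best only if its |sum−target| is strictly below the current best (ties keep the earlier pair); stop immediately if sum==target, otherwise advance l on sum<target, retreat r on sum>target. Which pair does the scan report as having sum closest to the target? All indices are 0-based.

l=0 r=12: -15+37=22 d=1 *, l++
l=1 r=12: -6+37=31 d=8, r--
l=1 r=11: -6+33=27 d=4, r--
l=1 r=10: -6+23=17 d=6, l++
l=2 r=10: -3+23=20 d=3, l++
l=3 r=10: -1+23=22 d=1, l++
l=4 r=10: 1+23=24 d=1, r--
l=4 r=9: 1+20=21 d=2, l++
l=5 r=9: 2+20=22 d=1, l++
l=6 r=9: 6+20=26 d=3, r--
l=6 r=8: 6+12=18 d=5, l++
l=7 r=8: 8+12=20 d=3, l++

pair (-15, 37) with sum 22 (|Δ|=1)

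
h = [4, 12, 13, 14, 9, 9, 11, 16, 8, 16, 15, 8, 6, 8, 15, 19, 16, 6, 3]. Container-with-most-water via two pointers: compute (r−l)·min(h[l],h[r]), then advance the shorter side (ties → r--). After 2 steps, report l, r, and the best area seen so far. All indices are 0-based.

l=1, r=17, best area=68

l=0 r=18: min(4,3)*18=54 best=54 *, r--
l=0 r=17: min(4,6)*17=68 best=68 *, l++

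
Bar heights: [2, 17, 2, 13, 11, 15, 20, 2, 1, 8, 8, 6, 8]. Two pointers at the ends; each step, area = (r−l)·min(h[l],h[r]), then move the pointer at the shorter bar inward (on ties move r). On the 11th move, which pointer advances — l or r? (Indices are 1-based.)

l

[1,13] min(2,8)*12=24 best=24 * → l++
[2,13] min(17,8)*11=88 best=88 * → r--
[2,12] min(17,6)*10=60 best=88 → r--
[2,11] min(17,8)*9=72 best=88 → r--
[2,10] min(17,8)*8=64 best=88 → r--
[2,9] min(17,1)*7=7 best=88 → r--
[2,8] min(17,2)*6=12 best=88 → r--
[2,7] min(17,20)*5=85 best=88 → l++
[3,7] min(2,20)*4=8 best=88 → l++
[4,7] min(13,20)*3=39 best=88 → l++
[5,7] min(11,20)*2=22 best=88 → l++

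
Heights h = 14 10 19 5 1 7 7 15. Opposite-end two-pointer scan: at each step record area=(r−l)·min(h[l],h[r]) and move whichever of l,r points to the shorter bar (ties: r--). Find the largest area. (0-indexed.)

[0,7] min(14,15)*7=98 best=98 * → l++
[1,7] min(10,15)*6=60 best=98 → l++
[2,7] min(19,15)*5=75 best=98 → r--
[2,6] min(19,7)*4=28 best=98 → r--
[2,5] min(19,7)*3=21 best=98 → r--
[2,4] min(19,1)*2=2 best=98 → r--
[2,3] min(19,5)*1=5 best=98 → r--

max area = 98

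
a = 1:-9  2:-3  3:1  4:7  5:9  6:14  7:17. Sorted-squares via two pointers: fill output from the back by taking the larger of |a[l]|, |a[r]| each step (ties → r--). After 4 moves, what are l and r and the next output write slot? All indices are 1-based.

l=2, r=4, next write slot=3

[1,7] |-9|<=|17| out[7]=289 → r--
[1,6] |-9|<=|14| out[6]=196 → r--
[1,5] |-9|<=|9| out[5]=81 → r--
[1,4] |-9|>|7| out[4]=81 → l++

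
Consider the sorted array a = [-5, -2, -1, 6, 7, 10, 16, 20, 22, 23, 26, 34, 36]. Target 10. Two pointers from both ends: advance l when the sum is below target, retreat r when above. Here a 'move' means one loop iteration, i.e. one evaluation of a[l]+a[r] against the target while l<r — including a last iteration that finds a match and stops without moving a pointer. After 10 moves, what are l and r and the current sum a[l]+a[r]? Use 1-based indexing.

l=4, r=6, sum=16

[1,13] -5+36=31 >10 → r--
[1,12] -5+34=29 >10 → r--
[1,11] -5+26=21 >10 → r--
[1,10] -5+23=18 >10 → r--
[1,9] -5+22=17 >10 → r--
[1,8] -5+20=15 >10 → r--
[1,7] -5+16=11 >10 → r--
[1,6] -5+10=5 <10 → l++
[2,6] -2+10=8 <10 → l++
[3,6] -1+10=9 <10 → l++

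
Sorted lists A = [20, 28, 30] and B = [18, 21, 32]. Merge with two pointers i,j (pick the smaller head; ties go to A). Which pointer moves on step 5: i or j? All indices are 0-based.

i=0 j=0: A[i]=20>B[j]=18 take 18, j++
i=0 j=1: A[i]=20<=B[j]=21 take 20, i++
i=1 j=1: A[i]=28>B[j]=21 take 21, j++
i=1 j=2: A[i]=28<=B[j]=32 take 28, i++
i=2 j=2: A[i]=30<=B[j]=32 take 30, i++

i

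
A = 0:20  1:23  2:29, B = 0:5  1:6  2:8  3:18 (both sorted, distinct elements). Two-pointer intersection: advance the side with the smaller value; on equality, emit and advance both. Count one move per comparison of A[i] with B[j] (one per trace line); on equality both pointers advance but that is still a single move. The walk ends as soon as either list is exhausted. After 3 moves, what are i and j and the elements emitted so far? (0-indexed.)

[i=0,j=0] 20>5 → j++
[i=0,j=1] 20>6 → j++
[i=0,j=2] 20>8 → j++

i=0, j=3, emitted=[]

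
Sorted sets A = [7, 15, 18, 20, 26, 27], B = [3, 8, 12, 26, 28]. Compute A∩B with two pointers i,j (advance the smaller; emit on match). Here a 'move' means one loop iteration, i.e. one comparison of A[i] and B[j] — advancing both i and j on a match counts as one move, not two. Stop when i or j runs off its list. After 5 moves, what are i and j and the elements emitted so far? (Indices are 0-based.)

i=0 j=0: 7>3, j++
i=0 j=1: 7<8, i++
i=1 j=1: 15>8, j++
i=1 j=2: 15>12, j++
i=1 j=3: 15<26, i++

i=2, j=3, emitted=[]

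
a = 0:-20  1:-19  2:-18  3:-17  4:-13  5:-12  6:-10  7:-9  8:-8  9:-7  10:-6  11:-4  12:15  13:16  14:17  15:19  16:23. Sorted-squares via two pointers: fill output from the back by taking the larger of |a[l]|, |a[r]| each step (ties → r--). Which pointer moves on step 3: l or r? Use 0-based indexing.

[0,16] |-20|<=|23| out[16]=529 → r--
[0,15] |-20|>|19| out[15]=400 → l++
[1,15] |-19|<=|19| out[14]=361 → r--

r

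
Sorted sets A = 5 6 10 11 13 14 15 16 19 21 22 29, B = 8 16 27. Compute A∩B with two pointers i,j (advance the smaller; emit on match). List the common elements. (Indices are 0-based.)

i=0 j=0: 5<8, i++
i=1 j=0: 6<8, i++
i=2 j=0: 10>8, j++
i=2 j=1: 10<16, i++
i=3 j=1: 11<16, i++
i=4 j=1: 13<16, i++
i=5 j=1: 14<16, i++
i=6 j=1: 15<16, i++
i=7 j=1: 16==16 emit, i++,j++
i=8 j=2: 19<27, i++
i=9 j=2: 21<27, i++
i=10 j=2: 22<27, i++
i=11 j=2: 29>27, j++

intersection = [16]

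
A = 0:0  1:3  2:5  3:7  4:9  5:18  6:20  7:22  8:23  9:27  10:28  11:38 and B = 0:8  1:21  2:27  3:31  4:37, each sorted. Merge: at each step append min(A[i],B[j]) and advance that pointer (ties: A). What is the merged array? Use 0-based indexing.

[0, 3, 5, 7, 8, 9, 18, 20, 21, 22, 23, 27, 27, 28, 31, 37, 38]

[i=0,j=0] A[i]=0<=B[j]=8 take 0 → i++
[i=1,j=0] A[i]=3<=B[j]=8 take 3 → i++
[i=2,j=0] A[i]=5<=B[j]=8 take 5 → i++
[i=3,j=0] A[i]=7<=B[j]=8 take 7 → i++
[i=4,j=0] A[i]=9>B[j]=8 take 8 → j++
[i=4,j=1] A[i]=9<=B[j]=21 take 9 → i++
[i=5,j=1] A[i]=18<=B[j]=21 take 18 → i++
[i=6,j=1] A[i]=20<=B[j]=21 take 20 → i++
[i=7,j=1] A[i]=22>B[j]=21 take 21 → j++
[i=7,j=2] A[i]=22<=B[j]=27 take 22 → i++
[i=8,j=2] A[i]=23<=B[j]=27 take 23 → i++
[i=9,j=2] A[i]=27<=B[j]=27 take 27 → i++
[i=10,j=2] A[i]=28>B[j]=27 take 27 → j++
[i=10,j=3] A[i]=28<=B[j]=31 take 28 → i++
[i=11,j=3] A[i]=38>B[j]=31 take 31 → j++
[i=11,j=4] A[i]=38>B[j]=37 take 37 → j++
[i=11,j=5] B done, take A[i]=38 → i++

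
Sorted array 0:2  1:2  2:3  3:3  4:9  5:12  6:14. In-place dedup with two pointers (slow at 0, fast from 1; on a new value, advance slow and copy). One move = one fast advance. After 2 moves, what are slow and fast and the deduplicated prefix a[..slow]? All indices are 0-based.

slow=1, fast=3, prefix=[2, 3]

slow=0 fast=1: a[fast]=2=a[slow] dup, fast++
slow=0 fast=2: a[fast]=3≠a[slow]=2 write a[1]=3, slow++,fast++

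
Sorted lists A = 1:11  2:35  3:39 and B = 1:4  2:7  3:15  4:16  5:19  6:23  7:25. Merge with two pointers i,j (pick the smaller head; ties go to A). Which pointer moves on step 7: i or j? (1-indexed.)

[i=1,j=1] A[i]=11>B[j]=4 take 4 → j++
[i=1,j=2] A[i]=11>B[j]=7 take 7 → j++
[i=1,j=3] A[i]=11<=B[j]=15 take 11 → i++
[i=2,j=3] A[i]=35>B[j]=15 take 15 → j++
[i=2,j=4] A[i]=35>B[j]=16 take 16 → j++
[i=2,j=5] A[i]=35>B[j]=19 take 19 → j++
[i=2,j=6] A[i]=35>B[j]=23 take 23 → j++

j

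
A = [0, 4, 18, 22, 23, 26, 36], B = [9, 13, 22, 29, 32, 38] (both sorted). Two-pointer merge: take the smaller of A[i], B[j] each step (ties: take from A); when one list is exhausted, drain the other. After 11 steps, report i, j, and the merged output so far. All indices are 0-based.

i=6, j=5, merged so far=[0, 4, 9, 13, 18, 22, 22, 23, 26, 29, 32]

[i=0,j=0] A[i]=0<=B[j]=9 take 0 → i++
[i=1,j=0] A[i]=4<=B[j]=9 take 4 → i++
[i=2,j=0] A[i]=18>B[j]=9 take 9 → j++
[i=2,j=1] A[i]=18>B[j]=13 take 13 → j++
[i=2,j=2] A[i]=18<=B[j]=22 take 18 → i++
[i=3,j=2] A[i]=22<=B[j]=22 take 22 → i++
[i=4,j=2] A[i]=23>B[j]=22 take 22 → j++
[i=4,j=3] A[i]=23<=B[j]=29 take 23 → i++
[i=5,j=3] A[i]=26<=B[j]=29 take 26 → i++
[i=6,j=3] A[i]=36>B[j]=29 take 29 → j++
[i=6,j=4] A[i]=36>B[j]=32 take 32 → j++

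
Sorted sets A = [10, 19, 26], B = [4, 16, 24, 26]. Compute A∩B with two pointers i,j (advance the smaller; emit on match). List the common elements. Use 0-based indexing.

intersection = [26]

[i=0,j=0] 10>4 → j++
[i=0,j=1] 10<16 → i++
[i=1,j=1] 19>16 → j++
[i=1,j=2] 19<24 → i++
[i=2,j=2] 26>24 → j++
[i=2,j=3] 26==26 emit → i++,j++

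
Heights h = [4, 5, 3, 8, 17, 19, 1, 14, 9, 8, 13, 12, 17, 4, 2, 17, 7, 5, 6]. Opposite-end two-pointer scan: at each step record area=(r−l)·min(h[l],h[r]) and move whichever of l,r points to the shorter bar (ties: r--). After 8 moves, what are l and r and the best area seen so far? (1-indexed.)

[1,19] min(4,6)*18=72 best=72 * → l++
[2,19] min(5,6)*17=85 best=85 * → l++
[3,19] min(3,6)*16=48 best=85 → l++
[4,19] min(8,6)*15=90 best=90 * → r--
[4,18] min(8,5)*14=70 best=90 → r--
[4,17] min(8,7)*13=91 best=91 * → r--
[4,16] min(8,17)*12=96 best=96 * → l++
[5,16] min(17,17)*11=187 best=187 * → r--

l=5, r=15, best area=187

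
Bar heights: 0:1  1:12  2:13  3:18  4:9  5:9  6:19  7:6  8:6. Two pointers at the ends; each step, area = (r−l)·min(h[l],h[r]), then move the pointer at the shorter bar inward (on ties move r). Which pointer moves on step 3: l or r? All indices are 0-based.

r

l=0 r=8: min(1,6)*8=8 best=8 *, l++
l=1 r=8: min(12,6)*7=42 best=42 *, r--
l=1 r=7: min(12,6)*6=36 best=42, r--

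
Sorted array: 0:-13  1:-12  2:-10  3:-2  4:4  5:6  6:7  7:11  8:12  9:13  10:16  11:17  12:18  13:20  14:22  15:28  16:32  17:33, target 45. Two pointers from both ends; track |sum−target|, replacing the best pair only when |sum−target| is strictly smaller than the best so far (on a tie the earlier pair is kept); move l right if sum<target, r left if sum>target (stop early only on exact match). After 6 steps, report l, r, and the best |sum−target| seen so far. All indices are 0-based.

l=0 r=17: -13+33=20 d=25 *, l++
l=1 r=17: -12+33=21 d=24 *, l++
l=2 r=17: -10+33=23 d=22 *, l++
l=3 r=17: -2+33=31 d=14 *, l++
l=4 r=17: 4+33=37 d=8 *, l++
l=5 r=17: 6+33=39 d=6 *, l++

l=6, r=17, best |Δ|=6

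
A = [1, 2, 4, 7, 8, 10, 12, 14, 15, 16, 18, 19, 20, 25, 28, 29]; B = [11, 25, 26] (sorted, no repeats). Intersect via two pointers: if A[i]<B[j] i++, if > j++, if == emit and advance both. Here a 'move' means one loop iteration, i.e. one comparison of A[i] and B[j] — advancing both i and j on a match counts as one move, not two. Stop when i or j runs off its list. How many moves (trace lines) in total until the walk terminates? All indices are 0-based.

i=0 j=0: 1<11, i++
i=1 j=0: 2<11, i++
i=2 j=0: 4<11, i++
i=3 j=0: 7<11, i++
i=4 j=0: 8<11, i++
i=5 j=0: 10<11, i++
i=6 j=0: 12>11, j++
i=6 j=1: 12<25, i++
i=7 j=1: 14<25, i++
i=8 j=1: 15<25, i++
i=9 j=1: 16<25, i++
i=10 j=1: 18<25, i++
i=11 j=1: 19<25, i++
i=12 j=1: 20<25, i++
i=13 j=1: 25==25 emit, i++,j++
i=14 j=2: 28>26, j++

16 moves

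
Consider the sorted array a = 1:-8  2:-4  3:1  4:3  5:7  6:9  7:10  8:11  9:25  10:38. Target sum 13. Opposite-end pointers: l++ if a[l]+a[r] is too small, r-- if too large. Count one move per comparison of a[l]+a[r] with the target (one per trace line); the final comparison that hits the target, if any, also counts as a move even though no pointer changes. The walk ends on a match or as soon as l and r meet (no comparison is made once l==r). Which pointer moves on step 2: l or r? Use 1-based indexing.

l=1 r=10: -8+38=30 >13, r--
l=1 r=9: -8+25=17 >13, r--

r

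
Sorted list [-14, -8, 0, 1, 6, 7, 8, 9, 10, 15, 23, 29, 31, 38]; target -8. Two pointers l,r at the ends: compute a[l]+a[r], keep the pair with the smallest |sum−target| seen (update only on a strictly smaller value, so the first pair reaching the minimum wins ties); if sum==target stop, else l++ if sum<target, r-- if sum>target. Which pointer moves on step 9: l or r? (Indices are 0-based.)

[0,13] -14+38=24 d=32 * → r--
[0,12] -14+31=17 d=25 * → r--
[0,11] -14+29=15 d=23 * → r--
[0,10] -14+23=9 d=17 * → r--
[0,9] -14+15=1 d=9 * → r--
[0,8] -14+10=-4 d=4 * → r--
[0,7] -14+9=-5 d=3 * → r--
[0,6] -14+8=-6 d=2 * → r--
[0,5] -14+7=-7 d=1 * → r--

r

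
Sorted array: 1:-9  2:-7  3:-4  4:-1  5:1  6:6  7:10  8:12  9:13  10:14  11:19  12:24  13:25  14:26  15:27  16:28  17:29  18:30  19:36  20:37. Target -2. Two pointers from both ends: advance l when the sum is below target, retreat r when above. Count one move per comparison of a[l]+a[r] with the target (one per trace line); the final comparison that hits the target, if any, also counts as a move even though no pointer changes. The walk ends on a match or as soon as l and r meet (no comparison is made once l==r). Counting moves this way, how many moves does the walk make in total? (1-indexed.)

[1,20] -9+37=28 >-2 → r--
[1,19] -9+36=27 >-2 → r--
[1,18] -9+30=21 >-2 → r--
[1,17] -9+29=20 >-2 → r--
[1,16] -9+28=19 >-2 → r--
[1,15] -9+27=18 >-2 → r--
[1,14] -9+26=17 >-2 → r--
[1,13] -9+25=16 >-2 → r--
[1,12] -9+24=15 >-2 → r--
[1,11] -9+19=10 >-2 → r--
[1,10] -9+14=5 >-2 → r--
[1,9] -9+13=4 >-2 → r--
[1,8] -9+12=3 >-2 → r--
[1,7] -9+10=1 >-2 → r--
[1,6] -9+6=-3 <-2 → l++
[2,6] -7+6=-1 >-2 → r--
[2,5] -7+1=-6 <-2 → l++
[3,5] -4+1=-3 <-2 → l++
[4,5] -1+1=0 >-2 → r--

19 moves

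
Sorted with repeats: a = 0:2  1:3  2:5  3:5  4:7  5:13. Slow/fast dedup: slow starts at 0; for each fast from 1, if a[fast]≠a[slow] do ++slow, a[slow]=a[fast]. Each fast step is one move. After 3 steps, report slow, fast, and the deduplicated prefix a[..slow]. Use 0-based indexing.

slow=2, fast=4, prefix=[2, 3, 5]

(s=0,f=1) a[fast]=3≠a[slow]=2 write a[1]=3 → slow++,fast++
(s=1,f=2) a[fast]=5≠a[slow]=3 write a[2]=5 → slow++,fast++
(s=2,f=3) a[fast]=5=a[slow] dup → fast++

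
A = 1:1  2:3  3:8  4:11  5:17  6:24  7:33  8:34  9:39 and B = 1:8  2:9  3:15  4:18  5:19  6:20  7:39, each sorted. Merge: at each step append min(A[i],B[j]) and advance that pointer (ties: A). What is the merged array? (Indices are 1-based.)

i=1 j=1: A[i]=1<=B[j]=8 take 1, i++
i=2 j=1: A[i]=3<=B[j]=8 take 3, i++
i=3 j=1: A[i]=8<=B[j]=8 take 8, i++
i=4 j=1: A[i]=11>B[j]=8 take 8, j++
i=4 j=2: A[i]=11>B[j]=9 take 9, j++
i=4 j=3: A[i]=11<=B[j]=15 take 11, i++
i=5 j=3: A[i]=17>B[j]=15 take 15, j++
i=5 j=4: A[i]=17<=B[j]=18 take 17, i++
i=6 j=4: A[i]=24>B[j]=18 take 18, j++
i=6 j=5: A[i]=24>B[j]=19 take 19, j++
i=6 j=6: A[i]=24>B[j]=20 take 20, j++
i=6 j=7: A[i]=24<=B[j]=39 take 24, i++
i=7 j=7: A[i]=33<=B[j]=39 take 33, i++
i=8 j=7: A[i]=34<=B[j]=39 take 34, i++
i=9 j=7: A[i]=39<=B[j]=39 take 39, i++
i=10 j=7: A done, take B[j]=39, j++

[1, 3, 8, 8, 9, 11, 15, 17, 18, 19, 20, 24, 33, 34, 39, 39]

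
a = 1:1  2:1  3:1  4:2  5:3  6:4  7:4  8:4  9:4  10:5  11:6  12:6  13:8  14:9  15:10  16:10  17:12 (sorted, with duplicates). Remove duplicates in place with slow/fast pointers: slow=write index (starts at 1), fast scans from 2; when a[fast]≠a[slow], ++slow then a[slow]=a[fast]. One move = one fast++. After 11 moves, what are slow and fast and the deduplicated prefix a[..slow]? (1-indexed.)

slow=6, fast=13, prefix=[1, 2, 3, 4, 5, 6]

(s=1,f=2) a[fast]=1=a[slow] dup → fast++
(s=1,f=3) a[fast]=1=a[slow] dup → fast++
(s=1,f=4) a[fast]=2≠a[slow]=1 write a[2]=2 → slow++,fast++
(s=2,f=5) a[fast]=3≠a[slow]=2 write a[3]=3 → slow++,fast++
(s=3,f=6) a[fast]=4≠a[slow]=3 write a[4]=4 → slow++,fast++
(s=4,f=7) a[fast]=4=a[slow] dup → fast++
(s=4,f=8) a[fast]=4=a[slow] dup → fast++
(s=4,f=9) a[fast]=4=a[slow] dup → fast++
(s=4,f=10) a[fast]=5≠a[slow]=4 write a[5]=5 → slow++,fast++
(s=5,f=11) a[fast]=6≠a[slow]=5 write a[6]=6 → slow++,fast++
(s=6,f=12) a[fast]=6=a[slow] dup → fast++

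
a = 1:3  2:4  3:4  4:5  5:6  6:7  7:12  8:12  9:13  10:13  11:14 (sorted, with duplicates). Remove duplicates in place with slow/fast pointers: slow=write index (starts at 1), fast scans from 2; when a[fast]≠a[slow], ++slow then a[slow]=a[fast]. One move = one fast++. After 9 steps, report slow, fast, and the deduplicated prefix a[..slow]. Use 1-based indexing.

(s=1,f=2) a[fast]=4≠a[slow]=3 write a[2]=4 → slow++,fast++
(s=2,f=3) a[fast]=4=a[slow] dup → fast++
(s=2,f=4) a[fast]=5≠a[slow]=4 write a[3]=5 → slow++,fast++
(s=3,f=5) a[fast]=6≠a[slow]=5 write a[4]=6 → slow++,fast++
(s=4,f=6) a[fast]=7≠a[slow]=6 write a[5]=7 → slow++,fast++
(s=5,f=7) a[fast]=12≠a[slow]=7 write a[6]=12 → slow++,fast++
(s=6,f=8) a[fast]=12=a[slow] dup → fast++
(s=6,f=9) a[fast]=13≠a[slow]=12 write a[7]=13 → slow++,fast++
(s=7,f=10) a[fast]=13=a[slow] dup → fast++

slow=7, fast=11, prefix=[3, 4, 5, 6, 7, 12, 13]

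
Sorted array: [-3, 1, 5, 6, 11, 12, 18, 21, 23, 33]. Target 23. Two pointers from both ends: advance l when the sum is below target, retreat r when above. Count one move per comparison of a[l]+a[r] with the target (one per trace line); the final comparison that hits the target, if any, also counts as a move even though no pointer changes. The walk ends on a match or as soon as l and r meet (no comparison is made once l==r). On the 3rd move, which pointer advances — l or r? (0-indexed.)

r

l=0 r=9: -3+33=30 >23, r--
l=0 r=8: -3+23=20 <23, l++
l=1 r=8: 1+23=24 >23, r--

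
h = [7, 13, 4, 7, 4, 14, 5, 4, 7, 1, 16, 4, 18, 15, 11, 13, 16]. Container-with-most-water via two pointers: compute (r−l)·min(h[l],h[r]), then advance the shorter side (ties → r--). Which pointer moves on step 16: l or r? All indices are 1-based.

l

[1,17] min(7,16)*16=112 best=112 * → l++
[2,17] min(13,16)*15=195 best=195 * → l++
[3,17] min(4,16)*14=56 best=195 → l++
[4,17] min(7,16)*13=91 best=195 → l++
[5,17] min(4,16)*12=48 best=195 → l++
[6,17] min(14,16)*11=154 best=195 → l++
[7,17] min(5,16)*10=50 best=195 → l++
[8,17] min(4,16)*9=36 best=195 → l++
[9,17] min(7,16)*8=56 best=195 → l++
[10,17] min(1,16)*7=7 best=195 → l++
[11,17] min(16,16)*6=96 best=195 → r--
[11,16] min(16,13)*5=65 best=195 → r--
[11,15] min(16,11)*4=44 best=195 → r--
[11,14] min(16,15)*3=45 best=195 → r--
[11,13] min(16,18)*2=32 best=195 → l++
[12,13] min(4,18)*1=4 best=195 → l++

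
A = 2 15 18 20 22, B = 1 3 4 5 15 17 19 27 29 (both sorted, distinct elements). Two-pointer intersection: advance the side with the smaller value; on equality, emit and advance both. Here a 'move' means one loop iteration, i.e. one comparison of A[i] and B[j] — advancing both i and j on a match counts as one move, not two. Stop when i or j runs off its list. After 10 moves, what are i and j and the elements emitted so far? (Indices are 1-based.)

i=5, j=8, emitted=[15]

i=1 j=1: 2>1, j++
i=1 j=2: 2<3, i++
i=2 j=2: 15>3, j++
i=2 j=3: 15>4, j++
i=2 j=4: 15>5, j++
i=2 j=5: 15==15 emit, i++,j++
i=3 j=6: 18>17, j++
i=3 j=7: 18<19, i++
i=4 j=7: 20>19, j++
i=4 j=8: 20<27, i++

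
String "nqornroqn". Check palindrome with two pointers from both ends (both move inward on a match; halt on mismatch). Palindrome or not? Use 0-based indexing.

palindrome

l=0 r=8: 'n'=='n', l++,r--
l=1 r=7: 'q'=='q', l++,r--
l=2 r=6: 'o'=='o', l++,r--
l=3 r=5: 'r'=='r', l++,r--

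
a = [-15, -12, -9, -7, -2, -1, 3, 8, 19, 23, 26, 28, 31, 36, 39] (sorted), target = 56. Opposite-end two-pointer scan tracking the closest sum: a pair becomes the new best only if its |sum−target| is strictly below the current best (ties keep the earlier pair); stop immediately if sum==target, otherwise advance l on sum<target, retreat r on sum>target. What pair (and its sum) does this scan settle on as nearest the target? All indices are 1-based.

pair (19, 36) with sum 55 (|Δ|=1)

l=1 r=15: -15+39=24 d=32 *, l++
l=2 r=15: -12+39=27 d=29 *, l++
l=3 r=15: -9+39=30 d=26 *, l++
l=4 r=15: -7+39=32 d=24 *, l++
l=5 r=15: -2+39=37 d=19 *, l++
l=6 r=15: -1+39=38 d=18 *, l++
l=7 r=15: 3+39=42 d=14 *, l++
l=8 r=15: 8+39=47 d=9 *, l++
l=9 r=15: 19+39=58 d=2 *, r--
l=9 r=14: 19+36=55 d=1 *, l++
l=10 r=14: 23+36=59 d=3, r--
l=10 r=13: 23+31=54 d=2, l++
l=11 r=13: 26+31=57 d=1, r--
l=11 r=12: 26+28=54 d=2, l++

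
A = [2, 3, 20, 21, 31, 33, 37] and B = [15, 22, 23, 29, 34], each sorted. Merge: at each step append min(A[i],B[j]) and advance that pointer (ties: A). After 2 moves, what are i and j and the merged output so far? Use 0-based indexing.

[i=0,j=0] A[i]=2<=B[j]=15 take 2 → i++
[i=1,j=0] A[i]=3<=B[j]=15 take 3 → i++

i=2, j=0, merged so far=[2, 3]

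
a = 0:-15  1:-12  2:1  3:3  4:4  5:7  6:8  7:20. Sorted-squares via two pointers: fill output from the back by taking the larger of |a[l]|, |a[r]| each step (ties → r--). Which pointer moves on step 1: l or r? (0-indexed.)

[0,7] |-15|<=|20| out[7]=400 → r--

r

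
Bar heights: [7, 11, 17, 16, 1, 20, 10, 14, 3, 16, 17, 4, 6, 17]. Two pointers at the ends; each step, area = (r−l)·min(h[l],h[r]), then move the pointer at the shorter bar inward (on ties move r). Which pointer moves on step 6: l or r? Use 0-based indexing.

r

l=0 r=13: min(7,17)*13=91 best=91 *, l++
l=1 r=13: min(11,17)*12=132 best=132 *, l++
l=2 r=13: min(17,17)*11=187 best=187 *, r--
l=2 r=12: min(17,6)*10=60 best=187, r--
l=2 r=11: min(17,4)*9=36 best=187, r--
l=2 r=10: min(17,17)*8=136 best=187, r--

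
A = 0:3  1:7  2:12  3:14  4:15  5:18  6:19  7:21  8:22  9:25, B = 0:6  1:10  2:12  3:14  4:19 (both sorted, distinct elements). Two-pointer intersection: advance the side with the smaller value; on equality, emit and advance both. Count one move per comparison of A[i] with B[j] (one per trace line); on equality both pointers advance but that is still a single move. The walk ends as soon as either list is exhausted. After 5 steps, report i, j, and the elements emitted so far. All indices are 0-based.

i=3, j=3, emitted=[12]

[i=0,j=0] 3<6 → i++
[i=1,j=0] 7>6 → j++
[i=1,j=1] 7<10 → i++
[i=2,j=1] 12>10 → j++
[i=2,j=2] 12==12 emit → i++,j++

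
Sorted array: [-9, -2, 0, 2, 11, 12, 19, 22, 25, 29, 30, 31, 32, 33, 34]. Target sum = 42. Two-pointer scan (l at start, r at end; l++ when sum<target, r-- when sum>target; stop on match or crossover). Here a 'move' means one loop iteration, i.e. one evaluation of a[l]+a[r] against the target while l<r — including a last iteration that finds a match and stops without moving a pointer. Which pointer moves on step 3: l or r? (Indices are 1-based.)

l=1 r=15: -9+34=25 <42, l++
l=2 r=15: -2+34=32 <42, l++
l=3 r=15: 0+34=34 <42, l++

l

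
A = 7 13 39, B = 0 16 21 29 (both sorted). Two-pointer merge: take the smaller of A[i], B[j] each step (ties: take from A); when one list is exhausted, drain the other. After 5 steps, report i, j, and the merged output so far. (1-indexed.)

i=3, j=4, merged so far=[0, 7, 13, 16, 21]

i=1 j=1: A[i]=7>B[j]=0 take 0, j++
i=1 j=2: A[i]=7<=B[j]=16 take 7, i++
i=2 j=2: A[i]=13<=B[j]=16 take 13, i++
i=3 j=2: A[i]=39>B[j]=16 take 16, j++
i=3 j=3: A[i]=39>B[j]=21 take 21, j++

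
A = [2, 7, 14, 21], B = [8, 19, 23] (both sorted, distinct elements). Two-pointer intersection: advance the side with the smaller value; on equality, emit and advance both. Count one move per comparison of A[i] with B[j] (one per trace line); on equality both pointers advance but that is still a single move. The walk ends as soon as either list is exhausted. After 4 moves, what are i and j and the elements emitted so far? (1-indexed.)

i=4, j=2, emitted=[]

i=1 j=1: 2<8, i++
i=2 j=1: 7<8, i++
i=3 j=1: 14>8, j++
i=3 j=2: 14<19, i++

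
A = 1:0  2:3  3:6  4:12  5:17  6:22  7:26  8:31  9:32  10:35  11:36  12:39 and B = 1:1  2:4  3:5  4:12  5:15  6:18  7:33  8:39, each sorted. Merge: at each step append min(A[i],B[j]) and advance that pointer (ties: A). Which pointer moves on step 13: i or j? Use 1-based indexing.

[i=1,j=1] A[i]=0<=B[j]=1 take 0 → i++
[i=2,j=1] A[i]=3>B[j]=1 take 1 → j++
[i=2,j=2] A[i]=3<=B[j]=4 take 3 → i++
[i=3,j=2] A[i]=6>B[j]=4 take 4 → j++
[i=3,j=3] A[i]=6>B[j]=5 take 5 → j++
[i=3,j=4] A[i]=6<=B[j]=12 take 6 → i++
[i=4,j=4] A[i]=12<=B[j]=12 take 12 → i++
[i=5,j=4] A[i]=17>B[j]=12 take 12 → j++
[i=5,j=5] A[i]=17>B[j]=15 take 15 → j++
[i=5,j=6] A[i]=17<=B[j]=18 take 17 → i++
[i=6,j=6] A[i]=22>B[j]=18 take 18 → j++
[i=6,j=7] A[i]=22<=B[j]=33 take 22 → i++
[i=7,j=7] A[i]=26<=B[j]=33 take 26 → i++

i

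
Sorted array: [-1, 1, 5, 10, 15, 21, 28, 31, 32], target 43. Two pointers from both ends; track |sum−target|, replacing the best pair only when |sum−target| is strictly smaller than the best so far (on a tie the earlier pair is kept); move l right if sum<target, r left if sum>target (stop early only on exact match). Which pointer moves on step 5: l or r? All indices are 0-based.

r

l=0 r=8: -1+32=31 d=12 *, l++
l=1 r=8: 1+32=33 d=10 *, l++
l=2 r=8: 5+32=37 d=6 *, l++
l=3 r=8: 10+32=42 d=1 *, l++
l=4 r=8: 15+32=47 d=4, r--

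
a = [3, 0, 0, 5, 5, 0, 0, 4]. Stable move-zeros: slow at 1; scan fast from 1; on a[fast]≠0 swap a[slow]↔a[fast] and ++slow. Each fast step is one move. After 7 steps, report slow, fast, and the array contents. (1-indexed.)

slow=4, fast=8, a=[3, 5, 5, 0, 0, 0, 0, 4]

slow=1 fast=1: a[fast]=3≠0 swap→a[1]=3, slow++,fast++
slow=2 fast=2: a[fast]=0, fast++
slow=2 fast=3: a[fast]=0, fast++
slow=2 fast=4: a[fast]=5≠0 swap→a[2]=5, slow++,fast++
slow=3 fast=5: a[fast]=5≠0 swap→a[3]=5, slow++,fast++
slow=4 fast=6: a[fast]=0, fast++
slow=4 fast=7: a[fast]=0, fast++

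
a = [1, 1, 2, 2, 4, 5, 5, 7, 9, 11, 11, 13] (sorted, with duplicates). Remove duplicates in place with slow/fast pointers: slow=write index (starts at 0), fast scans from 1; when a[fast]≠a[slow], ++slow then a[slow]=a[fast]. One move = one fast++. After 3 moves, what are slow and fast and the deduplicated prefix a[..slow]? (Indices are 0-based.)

(s=0,f=1) a[fast]=1=a[slow] dup → fast++
(s=0,f=2) a[fast]=2≠a[slow]=1 write a[1]=2 → slow++,fast++
(s=1,f=3) a[fast]=2=a[slow] dup → fast++

slow=1, fast=4, prefix=[1, 2]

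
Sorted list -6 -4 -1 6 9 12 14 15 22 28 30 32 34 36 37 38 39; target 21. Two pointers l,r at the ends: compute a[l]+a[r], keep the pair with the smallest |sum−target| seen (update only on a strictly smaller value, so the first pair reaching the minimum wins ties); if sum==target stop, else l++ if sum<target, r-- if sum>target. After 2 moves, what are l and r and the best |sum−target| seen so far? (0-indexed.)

l=0 r=16: -6+39=33 d=12 *, r--
l=0 r=15: -6+38=32 d=11 *, r--

l=0, r=14, best |Δ|=11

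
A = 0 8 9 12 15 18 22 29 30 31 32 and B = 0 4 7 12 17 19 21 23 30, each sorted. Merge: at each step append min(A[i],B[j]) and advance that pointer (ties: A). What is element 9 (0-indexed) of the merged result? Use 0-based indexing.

[i=0,j=0] A[i]=0<=B[j]=0 take 0 → i++
[i=1,j=0] A[i]=8>B[j]=0 take 0 → j++
[i=1,j=1] A[i]=8>B[j]=4 take 4 → j++
[i=1,j=2] A[i]=8>B[j]=7 take 7 → j++
[i=1,j=3] A[i]=8<=B[j]=12 take 8 → i++
[i=2,j=3] A[i]=9<=B[j]=12 take 9 → i++
[i=3,j=3] A[i]=12<=B[j]=12 take 12 → i++
[i=4,j=3] A[i]=15>B[j]=12 take 12 → j++
[i=4,j=4] A[i]=15<=B[j]=17 take 15 → i++
[i=5,j=4] A[i]=18>B[j]=17 take 17 → j++
[i=5,j=5] A[i]=18<=B[j]=19 take 18 → i++
[i=6,j=5] A[i]=22>B[j]=19 take 19 → j++
[i=6,j=6] A[i]=22>B[j]=21 take 21 → j++
[i=6,j=7] A[i]=22<=B[j]=23 take 22 → i++
[i=7,j=7] A[i]=29>B[j]=23 take 23 → j++
[i=7,j=8] A[i]=29<=B[j]=30 take 29 → i++
[i=8,j=8] A[i]=30<=B[j]=30 take 30 → i++
[i=9,j=8] A[i]=31>B[j]=30 take 30 → j++
[i=9,j=9] B done, take A[i]=31 → i++
[i=10,j=9] B done, take A[i]=32 → i++

merged[9] = 17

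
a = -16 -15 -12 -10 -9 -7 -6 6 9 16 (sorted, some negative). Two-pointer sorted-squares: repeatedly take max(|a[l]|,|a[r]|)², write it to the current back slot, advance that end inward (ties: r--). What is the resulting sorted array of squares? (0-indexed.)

l=0 r=9: |-16|<=|16| out[9]=256, r--
l=0 r=8: |-16|>|9| out[8]=256, l++
l=1 r=8: |-15|>|9| out[7]=225, l++
l=2 r=8: |-12|>|9| out[6]=144, l++
l=3 r=8: |-10|>|9| out[5]=100, l++
l=4 r=8: |-9|<=|9| out[4]=81, r--
l=4 r=7: |-9|>|6| out[3]=81, l++
l=5 r=7: |-7|>|6| out[2]=49, l++
l=6 r=7: |-6|<=|6| out[1]=36, r--
l=6 r=6: |-6|<=|-6| out[0]=36, r--

[36, 36, 49, 81, 81, 100, 144, 225, 256, 256]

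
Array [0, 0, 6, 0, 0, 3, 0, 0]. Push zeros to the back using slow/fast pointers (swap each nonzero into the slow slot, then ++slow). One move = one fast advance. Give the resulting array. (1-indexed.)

[6, 3, 0, 0, 0, 0, 0, 0]

(s=1,f=1) a[fast]=0 → fast++
(s=1,f=2) a[fast]=0 → fast++
(s=1,f=3) a[fast]=6≠0 swap→a[1]=6 → slow++,fast++
(s=2,f=4) a[fast]=0 → fast++
(s=2,f=5) a[fast]=0 → fast++
(s=2,f=6) a[fast]=3≠0 swap→a[2]=3 → slow++,fast++
(s=3,f=7) a[fast]=0 → fast++
(s=3,f=8) a[fast]=0 → fast++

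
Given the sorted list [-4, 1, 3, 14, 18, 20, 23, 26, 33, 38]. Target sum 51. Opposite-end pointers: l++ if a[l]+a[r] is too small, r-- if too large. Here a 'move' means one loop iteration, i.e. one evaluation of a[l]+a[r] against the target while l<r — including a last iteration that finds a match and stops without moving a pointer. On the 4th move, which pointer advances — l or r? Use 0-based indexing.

r

[0,9] -4+38=34 <51 → l++
[1,9] 1+38=39 <51 → l++
[2,9] 3+38=41 <51 → l++
[3,9] 14+38=52 >51 → r--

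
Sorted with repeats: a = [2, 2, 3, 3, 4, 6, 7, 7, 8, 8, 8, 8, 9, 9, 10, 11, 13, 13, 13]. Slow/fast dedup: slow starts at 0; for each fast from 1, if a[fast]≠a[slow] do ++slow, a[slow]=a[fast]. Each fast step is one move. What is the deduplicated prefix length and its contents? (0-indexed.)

(s=0,f=1) a[fast]=2=a[slow] dup → fast++
(s=0,f=2) a[fast]=3≠a[slow]=2 write a[1]=3 → slow++,fast++
(s=1,f=3) a[fast]=3=a[slow] dup → fast++
(s=1,f=4) a[fast]=4≠a[slow]=3 write a[2]=4 → slow++,fast++
(s=2,f=5) a[fast]=6≠a[slow]=4 write a[3]=6 → slow++,fast++
(s=3,f=6) a[fast]=7≠a[slow]=6 write a[4]=7 → slow++,fast++
(s=4,f=7) a[fast]=7=a[slow] dup → fast++
(s=4,f=8) a[fast]=8≠a[slow]=7 write a[5]=8 → slow++,fast++
(s=5,f=9) a[fast]=8=a[slow] dup → fast++
(s=5,f=10) a[fast]=8=a[slow] dup → fast++
(s=5,f=11) a[fast]=8=a[slow] dup → fast++
(s=5,f=12) a[fast]=9≠a[slow]=8 write a[6]=9 → slow++,fast++
(s=6,f=13) a[fast]=9=a[slow] dup → fast++
(s=6,f=14) a[fast]=10≠a[slow]=9 write a[7]=10 → slow++,fast++
(s=7,f=15) a[fast]=11≠a[slow]=10 write a[8]=11 → slow++,fast++
(s=8,f=16) a[fast]=13≠a[slow]=11 write a[9]=13 → slow++,fast++
(s=9,f=17) a[fast]=13=a[slow] dup → fast++
(s=9,f=18) a[fast]=13=a[slow] dup → fast++

length 10; prefix = [2, 3, 4, 6, 7, 8, 9, 10, 11, 13]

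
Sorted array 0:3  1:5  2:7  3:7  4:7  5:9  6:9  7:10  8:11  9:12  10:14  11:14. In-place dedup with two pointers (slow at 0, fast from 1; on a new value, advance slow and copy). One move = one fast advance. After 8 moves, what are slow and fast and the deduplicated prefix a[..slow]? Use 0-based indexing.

slow=5, fast=9, prefix=[3, 5, 7, 9, 10, 11]

(s=0,f=1) a[fast]=5≠a[slow]=3 write a[1]=5 → slow++,fast++
(s=1,f=2) a[fast]=7≠a[slow]=5 write a[2]=7 → slow++,fast++
(s=2,f=3) a[fast]=7=a[slow] dup → fast++
(s=2,f=4) a[fast]=7=a[slow] dup → fast++
(s=2,f=5) a[fast]=9≠a[slow]=7 write a[3]=9 → slow++,fast++
(s=3,f=6) a[fast]=9=a[slow] dup → fast++
(s=3,f=7) a[fast]=10≠a[slow]=9 write a[4]=10 → slow++,fast++
(s=4,f=8) a[fast]=11≠a[slow]=10 write a[5]=11 → slow++,fast++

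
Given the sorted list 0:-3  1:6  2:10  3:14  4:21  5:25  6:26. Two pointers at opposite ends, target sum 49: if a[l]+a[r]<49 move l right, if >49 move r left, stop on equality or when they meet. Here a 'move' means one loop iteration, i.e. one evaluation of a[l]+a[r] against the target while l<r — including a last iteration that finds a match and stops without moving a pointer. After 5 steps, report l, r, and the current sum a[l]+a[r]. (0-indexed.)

l=5, r=6, sum=51

[0,6] -3+26=23 <49 → l++
[1,6] 6+26=32 <49 → l++
[2,6] 10+26=36 <49 → l++
[3,6] 14+26=40 <49 → l++
[4,6] 21+26=47 <49 → l++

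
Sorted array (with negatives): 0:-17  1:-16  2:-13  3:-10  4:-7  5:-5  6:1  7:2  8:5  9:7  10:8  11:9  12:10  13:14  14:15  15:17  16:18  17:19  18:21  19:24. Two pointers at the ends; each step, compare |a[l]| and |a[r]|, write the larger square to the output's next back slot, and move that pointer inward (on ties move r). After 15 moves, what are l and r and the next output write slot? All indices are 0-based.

[0,19] |-17|<=|24| out[19]=576 → r--
[0,18] |-17|<=|21| out[18]=441 → r--
[0,17] |-17|<=|19| out[17]=361 → r--
[0,16] |-17|<=|18| out[16]=324 → r--
[0,15] |-17|<=|17| out[15]=289 → r--
[0,14] |-17|>|15| out[14]=289 → l++
[1,14] |-16|>|15| out[13]=256 → l++
[2,14] |-13|<=|15| out[12]=225 → r--
[2,13] |-13|<=|14| out[11]=196 → r--
[2,12] |-13|>|10| out[10]=169 → l++
[3,12] |-10|<=|10| out[9]=100 → r--
[3,11] |-10|>|9| out[8]=100 → l++
[4,11] |-7|<=|9| out[7]=81 → r--
[4,10] |-7|<=|8| out[6]=64 → r--
[4,9] |-7|<=|7| out[5]=49 → r--

l=4, r=8, next write slot=4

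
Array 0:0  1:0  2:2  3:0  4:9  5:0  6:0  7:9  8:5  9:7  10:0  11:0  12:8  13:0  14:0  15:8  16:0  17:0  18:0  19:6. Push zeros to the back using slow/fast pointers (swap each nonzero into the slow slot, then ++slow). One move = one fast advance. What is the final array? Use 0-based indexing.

[2, 9, 9, 5, 7, 8, 8, 6, 0, 0, 0, 0, 0, 0, 0, 0, 0, 0, 0, 0]

slow=0 fast=0: a[fast]=0, fast++
slow=0 fast=1: a[fast]=0, fast++
slow=0 fast=2: a[fast]=2≠0 swap→a[0]=2, slow++,fast++
slow=1 fast=3: a[fast]=0, fast++
slow=1 fast=4: a[fast]=9≠0 swap→a[1]=9, slow++,fast++
slow=2 fast=5: a[fast]=0, fast++
slow=2 fast=6: a[fast]=0, fast++
slow=2 fast=7: a[fast]=9≠0 swap→a[2]=9, slow++,fast++
slow=3 fast=8: a[fast]=5≠0 swap→a[3]=5, slow++,fast++
slow=4 fast=9: a[fast]=7≠0 swap→a[4]=7, slow++,fast++
slow=5 fast=10: a[fast]=0, fast++
slow=5 fast=11: a[fast]=0, fast++
slow=5 fast=12: a[fast]=8≠0 swap→a[5]=8, slow++,fast++
slow=6 fast=13: a[fast]=0, fast++
slow=6 fast=14: a[fast]=0, fast++
slow=6 fast=15: a[fast]=8≠0 swap→a[6]=8, slow++,fast++
slow=7 fast=16: a[fast]=0, fast++
slow=7 fast=17: a[fast]=0, fast++
slow=7 fast=18: a[fast]=0, fast++
slow=7 fast=19: a[fast]=6≠0 swap→a[7]=6, slow++,fast++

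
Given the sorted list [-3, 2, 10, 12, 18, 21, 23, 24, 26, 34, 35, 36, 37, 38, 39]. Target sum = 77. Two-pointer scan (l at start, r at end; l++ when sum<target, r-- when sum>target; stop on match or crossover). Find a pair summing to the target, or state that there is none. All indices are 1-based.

l=1 r=15: -3+39=36 <77, l++
l=2 r=15: 2+39=41 <77, l++
l=3 r=15: 10+39=49 <77, l++
l=4 r=15: 12+39=51 <77, l++
l=5 r=15: 18+39=57 <77, l++
l=6 r=15: 21+39=60 <77, l++
l=7 r=15: 23+39=62 <77, l++
l=8 r=15: 24+39=63 <77, l++
l=9 r=15: 26+39=65 <77, l++
l=10 r=15: 34+39=73 <77, l++
l=11 r=15: 35+39=74 <77, l++
l=12 r=15: 36+39=75 <77, l++
l=13 r=15: 37+39=76 <77, l++
l=14 r=15: 38+39=77, found

(38, 39)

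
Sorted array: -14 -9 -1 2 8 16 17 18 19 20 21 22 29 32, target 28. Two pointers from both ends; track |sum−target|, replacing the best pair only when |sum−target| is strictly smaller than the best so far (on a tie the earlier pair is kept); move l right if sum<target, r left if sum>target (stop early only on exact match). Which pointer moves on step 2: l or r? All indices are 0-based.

l=0 r=13: -14+32=18 d=10 *, l++
l=1 r=13: -9+32=23 d=5 *, l++

l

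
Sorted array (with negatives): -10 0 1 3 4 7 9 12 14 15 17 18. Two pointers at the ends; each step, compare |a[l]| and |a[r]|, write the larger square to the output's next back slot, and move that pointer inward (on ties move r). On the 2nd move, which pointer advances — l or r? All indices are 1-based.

[1,12] |-10|<=|18| out[12]=324 → r--
[1,11] |-10|<=|17| out[11]=289 → r--

r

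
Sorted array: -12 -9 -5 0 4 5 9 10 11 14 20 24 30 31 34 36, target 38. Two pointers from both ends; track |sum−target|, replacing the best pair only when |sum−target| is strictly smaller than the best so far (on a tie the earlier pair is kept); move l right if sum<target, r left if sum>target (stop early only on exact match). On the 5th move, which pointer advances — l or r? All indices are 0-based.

l=0 r=15: -12+36=24 d=14 *, l++
l=1 r=15: -9+36=27 d=11 *, l++
l=2 r=15: -5+36=31 d=7 *, l++
l=3 r=15: 0+36=36 d=2 *, l++
l=4 r=15: 4+36=40 d=2, r--

r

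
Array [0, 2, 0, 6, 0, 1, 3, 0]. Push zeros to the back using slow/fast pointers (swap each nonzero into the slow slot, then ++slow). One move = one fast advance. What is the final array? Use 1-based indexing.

[2, 6, 1, 3, 0, 0, 0, 0]

(s=1,f=1) a[fast]=0 → fast++
(s=1,f=2) a[fast]=2≠0 swap→a[1]=2 → slow++,fast++
(s=2,f=3) a[fast]=0 → fast++
(s=2,f=4) a[fast]=6≠0 swap→a[2]=6 → slow++,fast++
(s=3,f=5) a[fast]=0 → fast++
(s=3,f=6) a[fast]=1≠0 swap→a[3]=1 → slow++,fast++
(s=4,f=7) a[fast]=3≠0 swap→a[4]=3 → slow++,fast++
(s=5,f=8) a[fast]=0 → fast++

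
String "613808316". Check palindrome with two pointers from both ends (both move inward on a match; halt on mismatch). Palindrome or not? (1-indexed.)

[1,9] '6'=='6' → l++,r--
[2,8] '1'=='1' → l++,r--
[3,7] '3'=='3' → l++,r--
[4,6] '8'=='8' → l++,r--

palindrome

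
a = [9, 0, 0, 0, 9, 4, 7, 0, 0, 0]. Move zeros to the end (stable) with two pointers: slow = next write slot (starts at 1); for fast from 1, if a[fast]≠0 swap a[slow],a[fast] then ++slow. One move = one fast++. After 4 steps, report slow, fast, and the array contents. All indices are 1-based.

(s=1,f=1) a[fast]=9≠0 swap→a[1]=9 → slow++,fast++
(s=2,f=2) a[fast]=0 → fast++
(s=2,f=3) a[fast]=0 → fast++
(s=2,f=4) a[fast]=0 → fast++

slow=2, fast=5, a=[9, 0, 0, 0, 9, 4, 7, 0, 0, 0]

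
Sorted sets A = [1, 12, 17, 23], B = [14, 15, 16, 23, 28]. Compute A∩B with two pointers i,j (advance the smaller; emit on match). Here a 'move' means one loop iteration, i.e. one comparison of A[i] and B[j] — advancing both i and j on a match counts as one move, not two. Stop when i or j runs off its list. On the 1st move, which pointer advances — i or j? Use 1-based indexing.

i

i=1 j=1: 1<14, i++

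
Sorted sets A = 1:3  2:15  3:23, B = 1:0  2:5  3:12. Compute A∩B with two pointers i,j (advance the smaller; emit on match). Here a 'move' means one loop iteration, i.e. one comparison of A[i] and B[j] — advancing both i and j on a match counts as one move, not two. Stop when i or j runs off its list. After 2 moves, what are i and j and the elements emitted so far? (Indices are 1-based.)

[i=1,j=1] 3>0 → j++
[i=1,j=2] 3<5 → i++

i=2, j=2, emitted=[]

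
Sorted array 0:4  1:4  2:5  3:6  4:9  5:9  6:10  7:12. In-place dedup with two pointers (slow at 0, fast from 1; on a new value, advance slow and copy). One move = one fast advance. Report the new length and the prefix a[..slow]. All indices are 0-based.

slow=0 fast=1: a[fast]=4=a[slow] dup, fast++
slow=0 fast=2: a[fast]=5≠a[slow]=4 write a[1]=5, slow++,fast++
slow=1 fast=3: a[fast]=6≠a[slow]=5 write a[2]=6, slow++,fast++
slow=2 fast=4: a[fast]=9≠a[slow]=6 write a[3]=9, slow++,fast++
slow=3 fast=5: a[fast]=9=a[slow] dup, fast++
slow=3 fast=6: a[fast]=10≠a[slow]=9 write a[4]=10, slow++,fast++
slow=4 fast=7: a[fast]=12≠a[slow]=10 write a[5]=12, slow++,fast++

length 6; prefix = [4, 5, 6, 9, 10, 12]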